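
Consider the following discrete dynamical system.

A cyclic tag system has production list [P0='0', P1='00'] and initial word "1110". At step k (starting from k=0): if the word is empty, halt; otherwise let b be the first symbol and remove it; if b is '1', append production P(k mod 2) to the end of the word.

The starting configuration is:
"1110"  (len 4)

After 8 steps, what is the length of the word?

k=0  "1110"  (len 4)
k=1  "1100"  (len 4)
k=2  "10000"  (len 5)
k=3  "00000"  (len 5)
k=4  "0000"  (len 4)
k=5  "000"  (len 3)
k=6  "00"  (len 2)
k=7  "0"  (len 1)
k=8  (halted — word empty)

0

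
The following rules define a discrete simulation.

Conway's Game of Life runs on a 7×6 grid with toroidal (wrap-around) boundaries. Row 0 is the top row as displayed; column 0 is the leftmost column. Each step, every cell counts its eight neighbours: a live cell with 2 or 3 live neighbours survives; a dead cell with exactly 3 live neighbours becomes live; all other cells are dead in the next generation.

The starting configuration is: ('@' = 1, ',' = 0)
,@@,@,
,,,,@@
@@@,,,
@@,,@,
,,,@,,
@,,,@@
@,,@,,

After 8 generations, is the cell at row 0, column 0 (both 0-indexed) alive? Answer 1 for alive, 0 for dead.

step 0: ,@@,@,
,,,,@@
@@@,,,
@@,,@,
,,,@,,
@,,,@@
@,,@,,
step 1: @@@,@,
,,,,@@
,,@@@,
@,,@,@
,@,@,,
@,,@@@
@,@@,,
step 2: @,@,@,
@,,,,,
@,@,,,
@@,,,@
,@,@,,
@,,,,@
,,,,,,
step 3: ,@,,,@
@,,@,,
,,,,,,
,,,,,@
,@@,@,
@,,,,,
@@,,,,
step 4: ,@@,,@
@,,,,,
,,,,,,
,,,,,,
@@,,,@
@,@,,@
,@,,,@
step 5: ,@@,,@
@@,,,,
,,,,,,
@,,,,,
,@,,,@
,,@,@,
,,,,@@
step 6: ,@@,@@
@@@,,,
@@,,,,
@,,,,,
@@,,,@
@,,@@,
@@@,@@
step 7: ,,,,@,
,,,@,,
,,@,,@
,,,,,,
,@,,@,
,,,@,,
,,,,,,
step 8: ,,,,,,
,,,@@,
,,,,,,
,,,,,,
,,,,,,
,,,,,,
,,,,,,

0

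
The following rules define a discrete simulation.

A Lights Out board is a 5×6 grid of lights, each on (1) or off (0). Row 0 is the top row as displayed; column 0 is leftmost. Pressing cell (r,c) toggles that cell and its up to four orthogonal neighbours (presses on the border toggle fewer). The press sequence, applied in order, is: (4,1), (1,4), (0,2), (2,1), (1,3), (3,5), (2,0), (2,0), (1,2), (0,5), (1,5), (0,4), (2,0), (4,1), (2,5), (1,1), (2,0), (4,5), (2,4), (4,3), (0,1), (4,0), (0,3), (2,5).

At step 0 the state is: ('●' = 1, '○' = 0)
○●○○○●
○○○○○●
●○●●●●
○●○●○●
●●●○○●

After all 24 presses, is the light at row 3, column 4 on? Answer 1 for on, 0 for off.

0

step 0: ○●○○○●
○○○○○●
●○●●●●
○●○●○●
●●●○○●
step 1: ○●○○○●
○○○○○●
●○●●●●
○○○●○●
○○○○○●
step 2: ○●○○●●
○○○●●○
●○●●○●
○○○●○●
○○○○○●
step 3: ○○●●●●
○○●●●○
●○●●○●
○○○●○●
○○○○○●
step 4: ○○●●●●
○●●●●○
○●○●○●
○●○●○●
○○○○○●
step 5: ○○●○●●
○●○○○○
○●○○○●
○●○●○●
○○○○○●
step 6: ○○●○●●
○●○○○○
○●○○○○
○●○●●○
○○○○○○
step 7: ○○●○●●
●●○○○○
●○○○○○
●●○●●○
○○○○○○
step 8: ○○●○●●
○●○○○○
○●○○○○
○●○●●○
○○○○○○
step 9: ○○○○●●
○○●●○○
○●●○○○
○●○●●○
○○○○○○
step 10: ○○○○○○
○○●●○●
○●●○○○
○●○●●○
○○○○○○
step 11: ○○○○○●
○○●●●○
○●●○○●
○●○●●○
○○○○○○
step 12: ○○○●●○
○○●●○○
○●●○○●
○●○●●○
○○○○○○
step 13: ○○○●●○
●○●●○○
●○●○○●
●●○●●○
○○○○○○
step 14: ○○○●●○
●○●●○○
●○●○○●
●○○●●○
●●●○○○
step 15: ○○○●●○
●○●●○●
●○●○●○
●○○●●●
●●●○○○
step 16: ○●○●●○
○●○●○●
●●●○●○
●○○●●●
●●●○○○
step 17: ○●○●●○
●●○●○●
○○●○●○
○○○●●●
●●●○○○
step 18: ○●○●●○
●●○●○●
○○●○●○
○○○●●○
●●●○●●
step 19: ○●○●●○
●●○●●●
○○●●○●
○○○●○○
●●●○●●
step 20: ○●○●●○
●●○●●●
○○●●○●
○○○○○○
●●○●○●
step 21: ●○●●●○
●○○●●●
○○●●○●
○○○○○○
●●○●○●
step 22: ●○●●●○
●○○●●●
○○●●○●
●○○○○○
○○○●○●
step 23: ●○○○○○
●○○○●●
○○●●○●
●○○○○○
○○○●○●
step 24: ●○○○○○
●○○○●○
○○●●●○
●○○○○●
○○○●○●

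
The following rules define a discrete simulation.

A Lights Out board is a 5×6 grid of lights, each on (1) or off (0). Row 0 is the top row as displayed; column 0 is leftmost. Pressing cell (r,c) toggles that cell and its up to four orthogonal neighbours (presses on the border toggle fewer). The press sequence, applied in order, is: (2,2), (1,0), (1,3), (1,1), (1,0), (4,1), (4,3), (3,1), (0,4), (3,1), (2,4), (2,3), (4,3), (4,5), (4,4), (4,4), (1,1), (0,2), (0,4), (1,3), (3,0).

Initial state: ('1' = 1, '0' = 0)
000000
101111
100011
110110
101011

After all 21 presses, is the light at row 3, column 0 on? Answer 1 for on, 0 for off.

step 0: 000000
101111
100011
110110
101011
step 1: 000000
100111
111111
111110
101011
step 2: 100000
010111
011111
111110
101011
step 3: 100100
011001
011011
111110
101011
step 4: 110100
100001
001011
111110
101011
step 5: 010100
010001
101011
111110
101011
step 6: 010100
010001
101011
101110
010011
step 7: 010100
010001
101011
101010
011101
step 8: 010100
010001
111011
010010
001101
step 9: 010011
010011
111011
010010
001101
step 10: 010011
010011
101011
101010
011101
step 11: 010011
010001
101100
101000
011101
step 12: 010011
010101
100010
101100
011101
step 13: 010011
010101
100010
101000
010011
step 14: 010011
010101
100010
101001
010000
step 15: 010011
010101
100010
101011
010111
step 16: 010011
010101
100010
101001
010000
step 17: 000011
101101
110010
101001
010000
step 18: 011111
100101
110010
101001
010000
step 19: 011000
100111
110010
101001
010000
step 20: 011100
101001
110110
101001
010000
step 21: 011100
101001
010110
011001
110000

0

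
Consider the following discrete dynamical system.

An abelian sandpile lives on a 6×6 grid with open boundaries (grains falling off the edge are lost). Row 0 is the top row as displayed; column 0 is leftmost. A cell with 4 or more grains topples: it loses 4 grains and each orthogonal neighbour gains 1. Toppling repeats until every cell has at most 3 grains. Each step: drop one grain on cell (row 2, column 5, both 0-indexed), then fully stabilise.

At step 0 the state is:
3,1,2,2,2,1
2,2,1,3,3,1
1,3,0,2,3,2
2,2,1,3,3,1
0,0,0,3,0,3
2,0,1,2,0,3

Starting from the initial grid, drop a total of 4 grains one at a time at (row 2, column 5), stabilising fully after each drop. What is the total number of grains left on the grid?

t=0: 3,1,2,2,2,1
2,2,1,3,3,1
1,3,0,2,3,2
2,2,1,3,3,1
0,0,0,3,0,3
2,0,1,2,0,3
t=1: 3,1,2,2,2,1
2,2,1,3,3,1
1,3,0,2,3,3
2,2,1,3,3,1
0,0,0,3,0,3
2,0,1,2,0,3
t=2: 3,1,2,3,3,1
2,2,2,1,1,3
1,3,1,1,3,1
2,2,2,2,1,3
0,0,1,0,2,3
2,0,1,3,0,3
t=3: 3,1,2,3,3,1
2,2,2,1,1,3
1,3,1,1,3,2
2,2,2,2,1,3
0,0,1,0,2,3
2,0,1,3,0,3
t=4: 3,1,2,3,3,1
2,2,2,1,1,3
1,3,1,1,3,3
2,2,2,2,1,3
0,0,1,0,2,3
2,0,1,3,0,3

63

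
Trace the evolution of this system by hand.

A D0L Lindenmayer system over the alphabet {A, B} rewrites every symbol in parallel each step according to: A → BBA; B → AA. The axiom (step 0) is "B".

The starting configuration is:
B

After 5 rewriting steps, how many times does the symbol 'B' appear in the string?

36

0) B
1) AA
2) BBABBA
3) AAAABBAAAAABBA
4) BBABBABBABBAAAAABBABBABBABBABBAAAAABBA
5) AAAABBAAAAABBAAAAABBAAAAABBABBABBABBABBAAAAABBAAAAABBAAAAABBAAAAABBAAAAABBABBABBABBABBAAAAABBA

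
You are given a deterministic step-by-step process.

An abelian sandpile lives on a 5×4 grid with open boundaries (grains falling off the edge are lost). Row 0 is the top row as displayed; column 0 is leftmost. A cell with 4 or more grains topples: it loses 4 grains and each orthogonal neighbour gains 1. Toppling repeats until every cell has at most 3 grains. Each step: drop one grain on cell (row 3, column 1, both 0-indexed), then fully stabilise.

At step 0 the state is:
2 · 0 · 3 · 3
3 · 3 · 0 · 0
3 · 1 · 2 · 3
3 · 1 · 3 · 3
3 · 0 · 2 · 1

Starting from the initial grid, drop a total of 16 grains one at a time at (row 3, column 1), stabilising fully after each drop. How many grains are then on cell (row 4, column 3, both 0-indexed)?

3

[0] 2 · 0 · 3 · 3
3 · 3 · 0 · 0
3 · 1 · 2 · 3
3 · 1 · 3 · 3
3 · 0 · 2 · 1
[1] 2 · 0 · 3 · 3
3 · 3 · 0 · 0
3 · 1 · 2 · 3
3 · 2 · 3 · 3
3 · 0 · 2 · 1
[2] 2 · 0 · 3 · 3
3 · 3 · 0 · 0
3 · 1 · 2 · 3
3 · 3 · 3 · 3
3 · 0 · 2 · 1
[3] 3 · 1 · 3 · 3
1 · 1 · 2 · 1
2 · 1 · 1 · 1
2 · 3 · 2 · 1
0 · 2 · 3 · 2
[4] 3 · 1 · 3 · 3
1 · 1 · 2 · 1
2 · 2 · 1 · 1
3 · 0 · 3 · 1
0 · 3 · 3 · 2
[5] 3 · 1 · 3 · 3
1 · 1 · 2 · 1
2 · 2 · 1 · 1
3 · 1 · 3 · 1
0 · 3 · 3 · 2
[6] 3 · 1 · 3 · 3
1 · 1 · 2 · 1
2 · 2 · 1 · 1
3 · 2 · 3 · 1
0 · 3 · 3 · 2
[7] 3 · 1 · 3 · 3
1 · 1 · 2 · 1
2 · 2 · 1 · 1
3 · 3 · 3 · 1
0 · 3 · 3 · 2
[8] 3 · 1 · 3 · 3
1 · 1 · 2 · 1
3 · 3 · 2 · 1
0 · 3 · 1 · 2
2 · 1 · 1 · 3
[9] 3 · 1 · 3 · 3
2 · 2 · 2 · 1
0 · 1 · 3 · 1
2 · 1 · 2 · 2
2 · 2 · 1 · 3
[10] 3 · 1 · 3 · 3
2 · 2 · 2 · 1
0 · 1 · 3 · 1
2 · 2 · 2 · 2
2 · 2 · 1 · 3
[11] 3 · 1 · 3 · 3
2 · 2 · 2 · 1
0 · 1 · 3 · 1
2 · 3 · 2 · 2
2 · 2 · 1 · 3
[12] 3 · 1 · 3 · 3
2 · 2 · 2 · 1
0 · 2 · 3 · 1
3 · 0 · 3 · 2
2 · 3 · 1 · 3
[13] 3 · 1 · 3 · 3
2 · 2 · 2 · 1
0 · 2 · 3 · 1
3 · 1 · 3 · 2
2 · 3 · 1 · 3
[14] 3 · 1 · 3 · 3
2 · 2 · 2 · 1
0 · 2 · 3 · 1
3 · 2 · 3 · 2
2 · 3 · 1 · 3
[15] 3 · 1 · 3 · 3
2 · 2 · 2 · 1
0 · 2 · 3 · 1
3 · 3 · 3 · 2
2 · 3 · 1 · 3
[16] 3 · 1 · 3 · 3
2 · 3 · 3 · 1
2 · 1 · 1 · 2
2 · 0 · 2 · 3
0 · 2 · 3 · 3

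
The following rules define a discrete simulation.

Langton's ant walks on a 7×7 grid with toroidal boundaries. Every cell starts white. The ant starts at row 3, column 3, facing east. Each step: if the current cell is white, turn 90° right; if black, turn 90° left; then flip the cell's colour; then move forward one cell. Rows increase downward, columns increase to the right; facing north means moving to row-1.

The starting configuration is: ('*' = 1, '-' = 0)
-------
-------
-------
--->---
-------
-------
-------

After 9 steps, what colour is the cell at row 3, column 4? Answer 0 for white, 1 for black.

1

[0] -------
-------
-------
--->---
-------
-------
-------
[1] -------
-------
-------
---*---
---v---
-------
-------
[2] -------
-------
-------
---*---
--<*---
-------
-------
[3] -------
-------
-------
--^*---
--**---
-------
-------
[4] -------
-------
-------
--*>---
--**---
-------
-------
[5] -------
-------
---^---
--*----
--**---
-------
-------
[6] -------
-------
---*>--
--*----
--**---
-------
-------
[7] -------
-------
---**--
--*-v--
--**---
-------
-------
[8] -------
-------
---**--
--*<*--
--**---
-------
-------
[9] -------
-------
---^*--
--***--
--**---
-------
-------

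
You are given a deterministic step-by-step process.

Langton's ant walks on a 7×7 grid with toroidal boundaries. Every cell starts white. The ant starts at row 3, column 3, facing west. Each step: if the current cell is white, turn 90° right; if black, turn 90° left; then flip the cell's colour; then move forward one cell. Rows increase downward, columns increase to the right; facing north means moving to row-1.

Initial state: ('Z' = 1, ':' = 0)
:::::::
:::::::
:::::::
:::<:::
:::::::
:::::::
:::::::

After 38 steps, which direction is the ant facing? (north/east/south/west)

west

0) :::::::
:::::::
:::::::
:::<:::
:::::::
:::::::
:::::::
1) :::::::
:::::::
:::^:::
:::Z:::
:::::::
:::::::
:::::::
2) :::::::
:::::::
:::Z>::
:::Z:::
:::::::
:::::::
:::::::
3) :::::::
:::::::
:::ZZ::
:::Zv::
:::::::
:::::::
:::::::
4) :::::::
:::::::
:::ZZ::
:::<Z::
:::::::
:::::::
:::::::
5) :::::::
:::::::
:::ZZ::
::::Z::
:::v:::
:::::::
:::::::
6) :::::::
:::::::
:::ZZ::
::::Z::
::<Z:::
:::::::
:::::::
7) :::::::
:::::::
:::ZZ::
::^:Z::
::ZZ:::
:::::::
:::::::
8) :::::::
:::::::
:::ZZ::
::Z>Z::
::ZZ:::
:::::::
:::::::
9) :::::::
:::::::
:::ZZ::
::ZZZ::
::Zv:::
:::::::
:::::::
10) :::::::
:::::::
:::ZZ::
::ZZZ::
::Z:>::
:::::::
:::::::
11) :::::::
:::::::
:::ZZ::
::ZZZ::
::Z:Z::
::::v::
:::::::
12) :::::::
:::::::
:::ZZ::
::ZZZ::
::Z:Z::
:::<Z::
:::::::
13) :::::::
:::::::
:::ZZ::
::ZZZ::
::Z^Z::
:::ZZ::
:::::::
14) :::::::
:::::::
:::ZZ::
::ZZZ::
::ZZ>::
:::ZZ::
:::::::
15) :::::::
:::::::
:::ZZ::
::ZZ^::
::ZZ:::
:::ZZ::
:::::::
16) :::::::
:::::::
:::ZZ::
::Z<:::
::ZZ:::
:::ZZ::
:::::::
17) :::::::
:::::::
:::ZZ::
::Z::::
::Zv:::
:::ZZ::
:::::::
18) :::::::
:::::::
:::ZZ::
::Z::::
::Z:>::
:::ZZ::
:::::::
19) :::::::
:::::::
:::ZZ::
::Z::::
::Z:Z::
:::Zv::
:::::::
20) :::::::
:::::::
:::ZZ::
::Z::::
::Z:Z::
:::Z:>:
:::::::
21) :::::::
:::::::
:::ZZ::
::Z::::
::Z:Z::
:::Z:Z:
:::::v:
22) :::::::
:::::::
:::ZZ::
::Z::::
::Z:Z::
:::Z:Z:
::::<Z:
23) :::::::
:::::::
:::ZZ::
::Z::::
::Z:Z::
:::Z^Z:
::::ZZ:
24) :::::::
:::::::
:::ZZ::
::Z::::
::Z:Z::
:::ZZ>:
::::ZZ:
25) :::::::
:::::::
:::ZZ::
::Z::::
::Z:Z^:
:::ZZ::
::::ZZ:
26) :::::::
:::::::
:::ZZ::
::Z::::
::Z:ZZ>
:::ZZ::
::::ZZ:
27) :::::::
:::::::
:::ZZ::
::Z::::
::Z:ZZZ
:::ZZ:v
::::ZZ:
28) :::::::
:::::::
:::ZZ::
::Z::::
::Z:ZZZ
:::ZZ<Z
::::ZZ:
29) :::::::
:::::::
:::ZZ::
::Z::::
::Z:Z^Z
:::ZZZZ
::::ZZ:
30) :::::::
:::::::
:::ZZ::
::Z::::
::Z:<:Z
:::ZZZZ
::::ZZ:
31) :::::::
:::::::
:::ZZ::
::Z::::
::Z:::Z
:::ZvZZ
::::ZZ:
32) :::::::
:::::::
:::ZZ::
::Z::::
::Z:::Z
:::Z:>Z
::::ZZ:
33) :::::::
:::::::
:::ZZ::
::Z::::
::Z::^Z
:::Z::Z
::::ZZ:
34) :::::::
:::::::
:::ZZ::
::Z::::
::Z::Z>
:::Z::Z
::::ZZ:
35) :::::::
:::::::
:::ZZ::
::Z:::^
::Z::Z:
:::Z::Z
::::ZZ:
36) :::::::
:::::::
:::ZZ::
>:Z:::Z
::Z::Z:
:::Z::Z
::::ZZ:
37) :::::::
:::::::
:::ZZ::
Z:Z:::Z
v:Z::Z:
:::Z::Z
::::ZZ:
38) :::::::
:::::::
:::ZZ::
Z:Z:::Z
Z:Z::Z<
:::Z::Z
::::ZZ:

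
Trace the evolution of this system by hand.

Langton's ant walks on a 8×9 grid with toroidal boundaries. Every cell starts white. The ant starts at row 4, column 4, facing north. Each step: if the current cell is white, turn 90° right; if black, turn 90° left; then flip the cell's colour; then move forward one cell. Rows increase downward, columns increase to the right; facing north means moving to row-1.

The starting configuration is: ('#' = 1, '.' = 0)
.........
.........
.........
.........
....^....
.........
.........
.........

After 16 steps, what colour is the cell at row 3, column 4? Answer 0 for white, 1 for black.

k=0  .........
.........
.........
.........
....^....
.........
.........
.........
k=1  .........
.........
.........
.........
....#>...
.........
.........
.........
k=2  .........
.........
.........
.........
....##...
.....v...
.........
.........
k=3  .........
.........
.........
.........
....##...
....<#...
.........
.........
k=4  .........
.........
.........
.........
....^#...
....##...
.........
.........
k=5  .........
.........
.........
.........
...<.#...
....##...
.........
.........
k=6  .........
.........
.........
...^.....
...#.#...
....##...
.........
.........
k=7  .........
.........
.........
...#>....
...#.#...
....##...
.........
.........
k=8  .........
.........
.........
...##....
...#v#...
....##...
.........
.........
k=9  .........
.........
.........
...##....
...<##...
....##...
.........
.........
k=10  .........
.........
.........
...##....
....##...
...v##...
.........
.........
k=11  .........
.........
.........
...##....
....##...
..<###...
.........
.........
k=12  .........
.........
.........
...##....
..^.##...
..####...
.........
.........
k=13  .........
.........
.........
...##....
..#>##...
..####...
.........
.........
k=14  .........
.........
.........
...##....
..####...
..#v##...
.........
.........
k=15  .........
.........
.........
...##....
..####...
..#.>#...
.........
.........
k=16  .........
.........
.........
...##....
..##^#...
..#..#...
.........
.........

1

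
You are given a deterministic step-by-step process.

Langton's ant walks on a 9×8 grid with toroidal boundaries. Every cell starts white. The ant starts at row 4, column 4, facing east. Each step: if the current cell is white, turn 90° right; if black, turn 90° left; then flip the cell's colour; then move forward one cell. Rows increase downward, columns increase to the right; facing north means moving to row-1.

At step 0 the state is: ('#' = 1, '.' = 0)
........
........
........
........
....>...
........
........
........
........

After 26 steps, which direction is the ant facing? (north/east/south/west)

west

0) ........
........
........
........
....>...
........
........
........
........
1) ........
........
........
........
....#...
....v...
........
........
........
2) ........
........
........
........
....#...
...<#...
........
........
........
3) ........
........
........
........
...^#...
...##...
........
........
........
4) ........
........
........
........
...#>...
...##...
........
........
........
5) ........
........
........
....^...
...#....
...##...
........
........
........
6) ........
........
........
....#>..
...#....
...##...
........
........
........
7) ........
........
........
....##..
...#.v..
...##...
........
........
........
8) ........
........
........
....##..
...#<#..
...##...
........
........
........
9) ........
........
........
....^#..
...###..
...##...
........
........
........
10) ........
........
........
...<.#..
...###..
...##...
........
........
........
11) ........
........
...^....
...#.#..
...###..
...##...
........
........
........
12) ........
........
...#>...
...#.#..
...###..
...##...
........
........
........
13) ........
........
...##...
...#v#..
...###..
...##...
........
........
........
14) ........
........
...##...
...<##..
...###..
...##...
........
........
........
15) ........
........
...##...
....##..
...v##..
...##...
........
........
........
16) ........
........
...##...
....##..
....>#..
...##...
........
........
........
17) ........
........
...##...
....^#..
.....#..
...##...
........
........
........
18) ........
........
...##...
...<.#..
.....#..
...##...
........
........
........
19) ........
........
...^#...
...#.#..
.....#..
...##...
........
........
........
20) ........
........
..<.#...
...#.#..
.....#..
...##...
........
........
........
21) ........
..^.....
..#.#...
...#.#..
.....#..
...##...
........
........
........
22) ........
..#>....
..#.#...
...#.#..
.....#..
...##...
........
........
........
23) ........
..##....
..#v#...
...#.#..
.....#..
...##...
........
........
........
24) ........
..##....
..<##...
...#.#..
.....#..
...##...
........
........
........
25) ........
..##....
...##...
..v#.#..
.....#..
...##...
........
........
........
26) ........
..##....
...##...
.<##.#..
.....#..
...##...
........
........
........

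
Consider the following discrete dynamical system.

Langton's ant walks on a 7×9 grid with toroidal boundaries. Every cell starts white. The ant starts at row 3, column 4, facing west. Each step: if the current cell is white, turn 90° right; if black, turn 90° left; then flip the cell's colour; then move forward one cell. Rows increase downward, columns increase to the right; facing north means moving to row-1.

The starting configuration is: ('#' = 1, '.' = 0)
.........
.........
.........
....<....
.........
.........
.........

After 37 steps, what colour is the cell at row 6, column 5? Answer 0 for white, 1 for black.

[0] .........
.........
.........
....<....
.........
.........
.........
[1] .........
.........
....^....
....#....
.........
.........
.........
[2] .........
.........
....#>...
....#....
.........
.........
.........
[3] .........
.........
....##...
....#v...
.........
.........
.........
[4] .........
.........
....##...
....<#...
.........
.........
.........
[5] .........
.........
....##...
.....#...
....v....
.........
.........
[6] .........
.........
....##...
.....#...
...<#....
.........
.........
[7] .........
.........
....##...
...^.#...
...##....
.........
.........
[8] .........
.........
....##...
...#>#...
...##....
.........
.........
[9] .........
.........
....##...
...###...
...#v....
.........
.........
[10] .........
.........
....##...
...###...
...#.>...
.........
.........
[11] .........
.........
....##...
...###...
...#.#...
.....v...
.........
[12] .........
.........
....##...
...###...
...#.#...
....<#...
.........
[13] .........
.........
....##...
...###...
...#^#...
....##...
.........
[14] .........
.........
....##...
...###...
...##>...
....##...
.........
[15] .........
.........
....##...
...##^...
...##....
....##...
.........
[16] .........
.........
....##...
...#<....
...##....
....##...
.........
[17] .........
.........
....##...
...#.....
...#v....
....##...
.........
[18] .........
.........
....##...
...#.....
...#.>...
....##...
.........
[19] .........
.........
....##...
...#.....
...#.#...
....#v...
.........
[20] .........
.........
....##...
...#.....
...#.#...
....#.>..
.........
[21] .........
.........
....##...
...#.....
...#.#...
....#.#..
......v..
[22] .........
.........
....##...
...#.....
...#.#...
....#.#..
.....<#..
[23] .........
.........
....##...
...#.....
...#.#...
....#^#..
.....##..
[24] .........
.........
....##...
...#.....
...#.#...
....##>..
.....##..
[25] .........
.........
....##...
...#.....
...#.#^..
....##...
.....##..
[26] .........
.........
....##...
...#.....
...#.##>.
....##...
.....##..
[27] .........
.........
....##...
...#.....
...#.###.
....##.v.
.....##..
[28] .........
.........
....##...
...#.....
...#.###.
....##<#.
.....##..
[29] .........
.........
....##...
...#.....
...#.#^#.
....####.
.....##..
[30] .........
.........
....##...
...#.....
...#.<.#.
....####.
.....##..
[31] .........
.........
....##...
...#.....
...#...#.
....#v##.
.....##..
[32] .........
.........
....##...
...#.....
...#...#.
....#.>#.
.....##..
[33] .........
.........
....##...
...#.....
...#..^#.
....#..#.
.....##..
[34] .........
.........
....##...
...#.....
...#..#>.
....#..#.
.....##..
[35] .........
.........
....##...
...#...^.
...#..#..
....#..#.
.....##..
[36] .........
.........
....##...
...#...#>
...#..#..
....#..#.
.....##..
[37] .........
.........
....##...
...#...##
...#..#.v
....#..#.
.....##..

1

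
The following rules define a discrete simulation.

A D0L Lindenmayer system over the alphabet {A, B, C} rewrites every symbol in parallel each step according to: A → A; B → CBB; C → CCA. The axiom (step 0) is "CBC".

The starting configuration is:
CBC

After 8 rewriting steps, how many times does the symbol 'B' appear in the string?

[0] CBC
[1] CCACBBCCA
[2] CCACCAACCACBBCBBCCACCAA
[3] CCACCAACCACCAAACCACCAACCACBBCBBCCACBBCBBCCACCAACCACCAAA
[4] CCACCAACCACCAAACCACCAACCACCAAAACCACCAACCACCAAACCACCAACCACB…BBCCACCAACCACBBCBBCCACBBCBBCCACCAACCACCAAACCACCAACCACCAAAA  (len 127)
[5] CCACCAACCACCAAACCACCAACCACCAAAACCACCAACCACCAAACCACCAACCACC…AACCACCAAACCACCAACCACCAAAACCACCAACCACCAAACCACCAACCACCAAAAA  (len 287)
[6] CCACCAACCACCAAACCACCAACCACCAAAACCACCAACCACCAAACCACCAACCACC…ACCACCAAACCACCAACCACCAAAACCACCAACCACCAAACCACCAACCACCAAAAAA  (len 639)
[7] CCACCAACCACCAAACCACCAACCACCAAAACCACCAACCACCAAACCACCAACCACC…CCACCAAACCACCAACCACCAAAACCACCAACCACCAAACCACCAACCACCAAAAAAA  (len 1407)
[8] CCACCAACCACCAAACCACCAACCACCAAAACCACCAACCACCAAACCACCAACCACC…CACCAAACCACCAACCACCAAAACCACCAACCACCAAACCACCAACCACCAAAAAAAA  (len 3071)

256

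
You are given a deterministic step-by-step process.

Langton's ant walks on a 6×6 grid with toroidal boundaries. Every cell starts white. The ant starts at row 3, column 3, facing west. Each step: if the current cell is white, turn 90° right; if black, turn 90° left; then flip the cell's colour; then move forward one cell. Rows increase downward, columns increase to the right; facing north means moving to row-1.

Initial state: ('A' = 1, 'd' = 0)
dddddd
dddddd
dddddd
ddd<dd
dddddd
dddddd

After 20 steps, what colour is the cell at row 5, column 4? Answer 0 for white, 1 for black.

0

[0] dddddd
dddddd
dddddd
ddd<dd
dddddd
dddddd
[1] dddddd
dddddd
ddd^dd
dddAdd
dddddd
dddddd
[2] dddddd
dddddd
dddA>d
dddAdd
dddddd
dddddd
[3] dddddd
dddddd
dddAAd
dddAvd
dddddd
dddddd
[4] dddddd
dddddd
dddAAd
ddd<Ad
dddddd
dddddd
[5] dddddd
dddddd
dddAAd
ddddAd
dddvdd
dddddd
[6] dddddd
dddddd
dddAAd
ddddAd
dd<Add
dddddd
[7] dddddd
dddddd
dddAAd
dd^dAd
ddAAdd
dddddd
[8] dddddd
dddddd
dddAAd
ddA>Ad
ddAAdd
dddddd
[9] dddddd
dddddd
dddAAd
ddAAAd
ddAvdd
dddddd
[10] dddddd
dddddd
dddAAd
ddAAAd
ddAd>d
dddddd
[11] dddddd
dddddd
dddAAd
ddAAAd
ddAdAd
ddddvd
[12] dddddd
dddddd
dddAAd
ddAAAd
ddAdAd
ddd<Ad
[13] dddddd
dddddd
dddAAd
ddAAAd
ddA^Ad
dddAAd
[14] dddddd
dddddd
dddAAd
ddAAAd
ddAA>d
dddAAd
[15] dddddd
dddddd
dddAAd
ddAA^d
ddAAdd
dddAAd
[16] dddddd
dddddd
dddAAd
ddA<dd
ddAAdd
dddAAd
[17] dddddd
dddddd
dddAAd
ddAddd
ddAvdd
dddAAd
[18] dddddd
dddddd
dddAAd
ddAddd
ddAd>d
dddAAd
[19] dddddd
dddddd
dddAAd
ddAddd
ddAdAd
dddAvd
[20] dddddd
dddddd
dddAAd
ddAddd
ddAdAd
dddAd>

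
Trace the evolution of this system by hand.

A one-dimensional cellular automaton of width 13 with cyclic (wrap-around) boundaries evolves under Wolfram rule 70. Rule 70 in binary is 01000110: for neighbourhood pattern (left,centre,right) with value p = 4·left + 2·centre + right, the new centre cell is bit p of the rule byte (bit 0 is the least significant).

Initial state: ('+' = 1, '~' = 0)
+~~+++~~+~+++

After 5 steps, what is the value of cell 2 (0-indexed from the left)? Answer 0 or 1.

1

step 0: +~~+++~~+~+++
step 1: +~+~~+~++~~~~
step 2: +~+~++~~+~~~+
step 3: +~+~~+~++~~+~
step 4: +~+~++~~+~++~
step 5: +~+~~+~++~~+~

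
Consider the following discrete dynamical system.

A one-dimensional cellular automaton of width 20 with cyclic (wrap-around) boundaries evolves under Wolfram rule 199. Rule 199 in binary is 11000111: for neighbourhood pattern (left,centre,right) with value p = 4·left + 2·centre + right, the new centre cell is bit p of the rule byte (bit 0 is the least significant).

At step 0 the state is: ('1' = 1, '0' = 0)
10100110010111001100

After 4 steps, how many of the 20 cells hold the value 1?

step 0: 10100110010111001100
step 1: 10101010110011010101
step 2: 10101010010101010100
step 3: 10101010110101010101
step 4: 10101010010101010100

9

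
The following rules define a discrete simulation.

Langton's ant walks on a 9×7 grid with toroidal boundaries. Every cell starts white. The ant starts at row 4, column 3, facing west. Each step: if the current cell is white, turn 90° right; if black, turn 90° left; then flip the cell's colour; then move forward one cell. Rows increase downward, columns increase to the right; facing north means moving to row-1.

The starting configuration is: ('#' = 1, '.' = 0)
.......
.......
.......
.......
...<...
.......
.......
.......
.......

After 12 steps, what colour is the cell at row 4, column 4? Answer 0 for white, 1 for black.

1

gen 0: .......
.......
.......
.......
...<...
.......
.......
.......
.......
gen 1: .......
.......
.......
...^...
...#...
.......
.......
.......
.......
gen 2: .......
.......
.......
...#>..
...#...
.......
.......
.......
.......
gen 3: .......
.......
.......
...##..
...#v..
.......
.......
.......
.......
gen 4: .......
.......
.......
...##..
...<#..
.......
.......
.......
.......
gen 5: .......
.......
.......
...##..
....#..
...v...
.......
.......
.......
gen 6: .......
.......
.......
...##..
....#..
..<#...
.......
.......
.......
gen 7: .......
.......
.......
...##..
..^.#..
..##...
.......
.......
.......
gen 8: .......
.......
.......
...##..
..#>#..
..##...
.......
.......
.......
gen 9: .......
.......
.......
...##..
..###..
..#v...
.......
.......
.......
gen 10: .......
.......
.......
...##..
..###..
..#.>..
.......
.......
.......
gen 11: .......
.......
.......
...##..
..###..
..#.#..
....v..
.......
.......
gen 12: .......
.......
.......
...##..
..###..
..#.#..
...<#..
.......
.......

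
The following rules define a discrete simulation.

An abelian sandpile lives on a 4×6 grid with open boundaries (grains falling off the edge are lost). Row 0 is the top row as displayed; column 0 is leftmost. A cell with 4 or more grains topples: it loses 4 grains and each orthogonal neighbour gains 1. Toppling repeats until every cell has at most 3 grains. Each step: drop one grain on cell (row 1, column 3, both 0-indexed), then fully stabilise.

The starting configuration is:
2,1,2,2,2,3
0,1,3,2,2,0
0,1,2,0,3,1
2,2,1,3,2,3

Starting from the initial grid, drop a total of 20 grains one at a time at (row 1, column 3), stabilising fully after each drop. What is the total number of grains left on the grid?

0) 2,1,2,2,2,3
0,1,3,2,2,0
0,1,2,0,3,1
2,2,1,3,2,3
1) 2,1,2,2,2,3
0,1,3,3,2,0
0,1,2,0,3,1
2,2,1,3,2,3
2) 2,1,3,3,2,3
0,2,0,1,3,0
0,1,3,1,3,1
2,2,1,3,2,3
3) 2,1,3,3,2,3
0,2,0,2,3,0
0,1,3,1,3,1
2,2,1,3,2,3
4) 2,1,3,3,2,3
0,2,0,3,3,0
0,1,3,1,3,1
2,2,1,3,2,3
5) 2,2,0,2,1,0
0,2,2,2,2,2
0,1,3,3,0,2
2,2,1,3,3,3
6) 2,2,0,2,1,0
0,2,2,3,2,2
0,1,3,3,0,2
2,2,1,3,3,3
7) 2,2,1,3,1,0
0,3,0,2,3,2
0,2,1,2,2,3
2,2,3,1,1,0
8) 2,2,1,3,1,0
0,3,0,3,3,2
0,2,1,2,2,3
2,2,3,1,1,0
9) 2,2,2,0,3,0
0,3,1,2,0,3
0,2,1,3,3,3
2,2,3,1,1,0
10) 2,2,2,0,3,0
0,3,1,3,0,3
0,2,1,3,3,3
2,2,3,1,1,0
11) 2,2,2,1,3,1
0,3,2,1,3,0
0,2,2,1,1,1
2,2,3,2,2,1
12) 2,2,2,1,3,1
0,3,2,2,3,0
0,2,2,1,1,1
2,2,3,2,2,1
13) 2,2,2,1,3,1
0,3,2,3,3,0
0,2,2,1,1,1
2,2,3,2,2,1
14) 2,2,2,3,0,2
0,3,3,1,1,1
0,2,2,2,2,1
2,2,3,2,2,1
15) 2,2,2,3,0,2
0,3,3,2,1,1
0,2,2,2,2,1
2,2,3,2,2,1
16) 2,2,2,3,0,2
0,3,3,3,1,1
0,2,2,2,2,1
2,2,3,2,2,1
17) 3,0,1,1,1,2
1,1,2,2,2,1
0,3,3,3,2,1
2,2,3,2,2,1
18) 3,0,1,1,1,2
1,1,2,3,2,1
0,3,3,3,2,1
2,2,3,2,2,1
19) 3,0,2,2,1,2
1,3,0,2,3,1
1,1,3,2,3,1
3,0,2,0,3,1
20) 3,0,2,2,1,2
1,3,0,3,3,1
1,1,3,2,3,1
3,0,2,0,3,1

41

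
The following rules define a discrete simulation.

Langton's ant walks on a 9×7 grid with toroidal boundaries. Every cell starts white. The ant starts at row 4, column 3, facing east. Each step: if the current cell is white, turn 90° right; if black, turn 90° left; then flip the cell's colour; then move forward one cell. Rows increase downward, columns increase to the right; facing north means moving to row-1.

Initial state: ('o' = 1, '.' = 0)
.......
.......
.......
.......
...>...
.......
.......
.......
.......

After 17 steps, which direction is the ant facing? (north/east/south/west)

gen 0: .......
.......
.......
.......
...>...
.......
.......
.......
.......
gen 1: .......
.......
.......
.......
...o...
...v...
.......
.......
.......
gen 2: .......
.......
.......
.......
...o...
..<o...
.......
.......
.......
gen 3: .......
.......
.......
.......
..^o...
..oo...
.......
.......
.......
gen 4: .......
.......
.......
.......
..o>...
..oo...
.......
.......
.......
gen 5: .......
.......
.......
...^...
..o....
..oo...
.......
.......
.......
gen 6: .......
.......
.......
...o>..
..o....
..oo...
.......
.......
.......
gen 7: .......
.......
.......
...oo..
..o.v..
..oo...
.......
.......
.......
gen 8: .......
.......
.......
...oo..
..o<o..
..oo...
.......
.......
.......
gen 9: .......
.......
.......
...^o..
..ooo..
..oo...
.......
.......
.......
gen 10: .......
.......
.......
..<.o..
..ooo..
..oo...
.......
.......
.......
gen 11: .......
.......
..^....
..o.o..
..ooo..
..oo...
.......
.......
.......
gen 12: .......
.......
..o>...
..o.o..
..ooo..
..oo...
.......
.......
.......
gen 13: .......
.......
..oo...
..ovo..
..ooo..
..oo...
.......
.......
.......
gen 14: .......
.......
..oo...
..<oo..
..ooo..
..oo...
.......
.......
.......
gen 15: .......
.......
..oo...
...oo..
..voo..
..oo...
.......
.......
.......
gen 16: .......
.......
..oo...
...oo..
...>o..
..oo...
.......
.......
.......
gen 17: .......
.......
..oo...
...^o..
....o..
..oo...
.......
.......
.......

north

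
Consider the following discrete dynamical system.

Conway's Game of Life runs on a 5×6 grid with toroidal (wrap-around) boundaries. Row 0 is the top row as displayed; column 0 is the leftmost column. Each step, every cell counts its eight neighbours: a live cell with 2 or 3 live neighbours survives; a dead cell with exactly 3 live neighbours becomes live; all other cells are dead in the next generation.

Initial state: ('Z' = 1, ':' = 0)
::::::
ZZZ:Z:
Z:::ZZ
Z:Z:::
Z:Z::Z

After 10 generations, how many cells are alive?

[0] ::::::
ZZZ:Z:
Z:::ZZ
Z:Z:::
Z:Z::Z
[1] ::ZZ::
ZZ:ZZ:
::Z:Z:
:::ZZ:
Z::::Z
[2] ::ZZ::
:Z::ZZ
:ZZ:::
:::ZZ:
::Z::Z
[3] ZZZZ:Z
ZZ::Z:
ZZZ::Z
:Z:ZZ:
::Z:::
[4] :::ZZZ
::::Z:
::::::
:::ZZZ
:::::Z
[5] :::Z:Z
:::ZZZ
:::Z:Z
::::ZZ
Z:::::
[6] Z::Z:Z
Z:ZZ:Z
Z::Z::
Z:::ZZ
Z:::::
[7] ::ZZ::
::ZZ::
::ZZ::
ZZ::Z:
:Z::::
[8] :Z:Z::
:Z::Z:
::::Z:
ZZ:Z::
ZZ:Z::
[9] :Z:ZZ:
::ZZZ:
ZZZZZZ
ZZ:ZZZ
:::ZZ:
[10] :::::Z
::::::
::::::
::::::
:Z::::

2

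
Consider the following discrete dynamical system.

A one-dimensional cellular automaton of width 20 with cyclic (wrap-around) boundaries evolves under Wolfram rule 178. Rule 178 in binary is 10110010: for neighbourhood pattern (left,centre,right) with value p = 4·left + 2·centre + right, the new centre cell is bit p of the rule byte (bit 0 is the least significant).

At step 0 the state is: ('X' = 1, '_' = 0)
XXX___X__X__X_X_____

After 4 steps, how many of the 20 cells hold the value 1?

t=0: XXX___X__X__X_X_____
t=1: _X_X_X_XX_XX_X_X___X
t=2: X_X_X_X__X__X_X_X_X_
t=3: _X_X_X_XX_XX_X_X_X_X
t=4: X_X_X_X__X__X_X_X_X_

9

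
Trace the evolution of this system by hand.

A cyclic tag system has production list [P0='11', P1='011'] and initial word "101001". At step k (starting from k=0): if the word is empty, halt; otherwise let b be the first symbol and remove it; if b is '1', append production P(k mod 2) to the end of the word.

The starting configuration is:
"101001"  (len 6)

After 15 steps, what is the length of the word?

k=0  "101001"  (len 6)
k=1  "0100111"  (len 7)
k=2  "100111"  (len 6)
k=3  "0011111"  (len 7)
k=4  "011111"  (len 6)
k=5  "11111"  (len 5)
k=6  "1111011"  (len 7)
k=7  "11101111"  (len 8)
k=8  "1101111011"  (len 10)
k=9  "10111101111"  (len 11)
k=10  "0111101111011"  (len 13)
k=11  "111101111011"  (len 12)
k=12  "11101111011011"  (len 14)
k=13  "110111101101111"  (len 15)
k=14  "10111101101111011"  (len 17)
k=15  "011110110111101111"  (len 18)

18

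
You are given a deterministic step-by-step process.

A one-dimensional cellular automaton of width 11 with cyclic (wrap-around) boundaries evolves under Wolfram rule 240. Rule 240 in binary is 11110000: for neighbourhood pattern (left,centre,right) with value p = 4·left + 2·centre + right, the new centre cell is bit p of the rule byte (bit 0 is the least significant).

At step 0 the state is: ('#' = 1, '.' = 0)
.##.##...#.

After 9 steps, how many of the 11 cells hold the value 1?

[0] .##.##...#.
[1] ..##.##...#
[2] #..##.##...
[3] .#..##.##..
[4] ..#..##.##.
[5] ...#..##.##
[6] #...#..##.#
[7] ##...#..##.
[8] .##...#..##
[9] #.##...#..#

5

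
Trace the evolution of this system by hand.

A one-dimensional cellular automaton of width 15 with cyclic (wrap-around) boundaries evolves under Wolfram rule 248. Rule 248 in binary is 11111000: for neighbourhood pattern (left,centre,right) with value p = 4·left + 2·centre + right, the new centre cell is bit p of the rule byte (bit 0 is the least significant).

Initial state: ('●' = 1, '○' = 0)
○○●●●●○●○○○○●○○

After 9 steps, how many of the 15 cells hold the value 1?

15

[0] ○○●●●●○●○○○○●○○
[1] ○○●●●●●○●○○○○●○
[2] ○○●●●●●●○●○○○○●
[3] ●○●●●●●●●○●○○○○
[4] ○●●●●●●●●●○●○○○
[5] ○●●●●●●●●●●○●○○
[6] ○●●●●●●●●●●●○●○
[7] ○●●●●●●●●●●●●○●
[8] ●●●●●●●●●●●●●●○
[9] ●●●●●●●●●●●●●●●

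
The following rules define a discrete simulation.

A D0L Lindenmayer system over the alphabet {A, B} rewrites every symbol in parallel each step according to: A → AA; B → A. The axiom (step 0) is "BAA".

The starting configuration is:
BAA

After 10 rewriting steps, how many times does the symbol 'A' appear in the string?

2560

gen 0: BAA
gen 1: AAAAA
gen 2: AAAAAAAAAA
gen 3: AAAAAAAAAAAAAAAAAAAA
gen 4: AAAAAAAAAAAAAAAAAAAAAAAAAAAAAAAAAAAAAAAA
gen 5: AAAAAAAAAAAAAAAAAAAAAAAAAAAAAAAAAAAAAAAAAAAAAAAAAAAAAAAAAAAAAAAAAAAAAAAAAAAAAAAA
gen 6: AAAAAAAAAAAAAAAAAAAAAAAAAAAAAAAAAAAAAAAAAAAAAAAAAAAAAAAAAA…AAAAAAAAAAAAAAAAAAAAAAAAAAAAAAAAAAAAAAAAAAAAAAAAAAAAAAAAAA  (len 160)
gen 7: AAAAAAAAAAAAAAAAAAAAAAAAAAAAAAAAAAAAAAAAAAAAAAAAAAAAAAAAAA…AAAAAAAAAAAAAAAAAAAAAAAAAAAAAAAAAAAAAAAAAAAAAAAAAAAAAAAAAA  (len 320)
gen 8: AAAAAAAAAAAAAAAAAAAAAAAAAAAAAAAAAAAAAAAAAAAAAAAAAAAAAAAAAA…AAAAAAAAAAAAAAAAAAAAAAAAAAAAAAAAAAAAAAAAAAAAAAAAAAAAAAAAAA  (len 640)
gen 9: AAAAAAAAAAAAAAAAAAAAAAAAAAAAAAAAAAAAAAAAAAAAAAAAAAAAAAAAAA…AAAAAAAAAAAAAAAAAAAAAAAAAAAAAAAAAAAAAAAAAAAAAAAAAAAAAAAAAA  (len 1280)
gen 10: AAAAAAAAAAAAAAAAAAAAAAAAAAAAAAAAAAAAAAAAAAAAAAAAAAAAAAAAAA…AAAAAAAAAAAAAAAAAAAAAAAAAAAAAAAAAAAAAAAAAAAAAAAAAAAAAAAAAA  (len 2560)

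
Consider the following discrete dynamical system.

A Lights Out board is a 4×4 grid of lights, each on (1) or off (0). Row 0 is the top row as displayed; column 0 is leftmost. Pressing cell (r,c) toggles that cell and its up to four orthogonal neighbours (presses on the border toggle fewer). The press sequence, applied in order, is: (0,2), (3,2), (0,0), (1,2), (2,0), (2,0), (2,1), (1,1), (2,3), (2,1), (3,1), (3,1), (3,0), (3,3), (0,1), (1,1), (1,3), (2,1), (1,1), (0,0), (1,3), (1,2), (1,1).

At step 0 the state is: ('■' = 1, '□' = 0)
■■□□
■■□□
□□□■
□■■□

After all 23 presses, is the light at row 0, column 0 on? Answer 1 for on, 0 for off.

gen 0: ■■□□
■■□□
□□□■
□■■□
gen 1: ■□■■
■■■□
□□□■
□■■□
gen 2: ■□■■
■■■□
□□■■
□□□■
gen 3: □■■■
□■■□
□□■■
□□□■
gen 4: □■□■
□□□■
□□□■
□□□■
gen 5: □■□■
■□□■
■■□■
■□□■
gen 6: □■□■
□□□■
□□□■
□□□■
gen 7: □■□■
□■□■
■■■■
□■□■
gen 8: □□□■
■□■■
■□■■
□■□■
gen 9: □□□■
■□■□
■□□□
□■□□
gen 10: □□□■
■■■□
□■■□
□□□□
gen 11: □□□■
■■■□
□□■□
■■■□
gen 12: □□□■
■■■□
□■■□
□□□□
gen 13: □□□■
■■■□
■■■□
■■□□
gen 14: □□□■
■■■□
■■■■
■■■■
gen 15: ■■■■
■□■□
■■■■
■■■■
gen 16: ■□■■
□■□□
■□■■
■■■■
gen 17: ■□■□
□■■■
■□■□
■■■■
gen 18: ■□■□
□□■■
□■□□
■□■■
gen 19: ■■■□
■■□■
□□□□
■□■■
gen 20: □□■□
□■□■
□□□□
■□■■
gen 21: □□■■
□■■□
□□□■
■□■■
gen 22: □□□■
□□□■
□□■■
■□■■
gen 23: □■□■
■■■■
□■■■
■□■■

0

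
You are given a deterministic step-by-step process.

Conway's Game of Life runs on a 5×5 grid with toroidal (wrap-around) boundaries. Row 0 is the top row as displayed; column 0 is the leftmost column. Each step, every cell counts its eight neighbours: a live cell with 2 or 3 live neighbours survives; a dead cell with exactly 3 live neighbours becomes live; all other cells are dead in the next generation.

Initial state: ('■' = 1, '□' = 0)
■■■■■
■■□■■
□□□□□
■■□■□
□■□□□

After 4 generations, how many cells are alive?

gen 0: ■■■■■
■■□■■
□□□□□
■■□■□
□■□□□
gen 1: □□□□□
□□□□□
□□□■□
■■■□□
□□□□□
gen 2: □□□□□
□□□□□
□■■□□
□■■□□
□■□□□
gen 3: □□□□□
□□□□□
□■■□□
■□□□□
□■■□□
gen 4: □□□□□
□□□□□
□■□□□
■□□□□
□■□□□

3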